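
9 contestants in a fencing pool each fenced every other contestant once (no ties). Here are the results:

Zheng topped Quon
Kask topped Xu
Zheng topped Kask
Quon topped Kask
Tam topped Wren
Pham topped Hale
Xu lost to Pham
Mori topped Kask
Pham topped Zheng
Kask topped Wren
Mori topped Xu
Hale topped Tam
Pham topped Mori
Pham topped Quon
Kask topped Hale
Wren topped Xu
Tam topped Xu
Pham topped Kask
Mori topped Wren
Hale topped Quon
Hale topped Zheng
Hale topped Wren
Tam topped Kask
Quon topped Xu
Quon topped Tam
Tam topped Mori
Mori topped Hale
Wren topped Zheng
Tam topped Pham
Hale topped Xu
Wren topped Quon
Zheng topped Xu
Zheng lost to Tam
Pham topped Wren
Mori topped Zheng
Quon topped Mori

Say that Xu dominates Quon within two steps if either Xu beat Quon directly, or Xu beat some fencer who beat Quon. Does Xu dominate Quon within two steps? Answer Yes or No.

Xu did not beat Quon directly.
Xu beat no one, so there is no intermediate fencer.

No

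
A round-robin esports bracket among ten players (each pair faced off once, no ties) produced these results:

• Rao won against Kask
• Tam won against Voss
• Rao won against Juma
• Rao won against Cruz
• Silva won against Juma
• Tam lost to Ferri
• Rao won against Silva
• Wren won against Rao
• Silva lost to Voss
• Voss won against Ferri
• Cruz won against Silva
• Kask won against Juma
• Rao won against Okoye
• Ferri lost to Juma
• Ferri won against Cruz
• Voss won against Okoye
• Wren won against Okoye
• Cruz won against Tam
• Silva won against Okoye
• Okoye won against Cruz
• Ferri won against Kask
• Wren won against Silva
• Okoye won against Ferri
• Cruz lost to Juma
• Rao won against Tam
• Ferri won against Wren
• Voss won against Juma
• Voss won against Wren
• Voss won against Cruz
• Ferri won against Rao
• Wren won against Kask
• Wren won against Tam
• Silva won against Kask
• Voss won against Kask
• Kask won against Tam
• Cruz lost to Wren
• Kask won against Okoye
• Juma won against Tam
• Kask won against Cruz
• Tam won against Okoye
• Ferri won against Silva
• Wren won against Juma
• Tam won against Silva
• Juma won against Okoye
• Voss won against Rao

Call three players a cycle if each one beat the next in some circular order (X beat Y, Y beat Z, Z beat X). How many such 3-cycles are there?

Win totals: Juma 4, Tam 3, Silva 3, Kask 4, Ferri 6, Okoye 2, Rao 6, Voss 8, Cruz 2, Wren 7.
A player with w wins dominates both others in C(w,2) triples; summing gives 6 + 3 + 3 + 6 + 15 + 1 + 15 + 28 + 1 + 21 = 99 transitive triples.
Total triples C(10,3) = 120, so cyclic triples = 120 − 99 = 21.

21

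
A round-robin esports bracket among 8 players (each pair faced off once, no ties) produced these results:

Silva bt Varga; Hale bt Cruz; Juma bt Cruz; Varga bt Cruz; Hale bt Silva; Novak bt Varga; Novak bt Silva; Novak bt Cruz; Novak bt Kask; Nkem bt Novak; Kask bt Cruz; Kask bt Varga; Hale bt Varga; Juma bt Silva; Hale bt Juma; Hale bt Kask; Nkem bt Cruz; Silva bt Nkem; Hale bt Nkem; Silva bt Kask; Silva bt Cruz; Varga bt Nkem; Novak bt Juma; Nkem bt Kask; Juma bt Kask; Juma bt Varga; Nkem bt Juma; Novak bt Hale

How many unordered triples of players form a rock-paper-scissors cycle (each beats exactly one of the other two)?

Win totals: Cruz 0, Novak 6, Hale 6, Silva 4, Varga 2, Kask 2, Juma 4, Nkem 4.
A player with w wins dominates both others in C(w,2) triples; summing gives 0 + 15 + 15 + 6 + 1 + 1 + 6 + 6 = 50 transitive triples.
Total triples C(8,3) = 56, so cyclic triples = 56 − 50 = 6.

6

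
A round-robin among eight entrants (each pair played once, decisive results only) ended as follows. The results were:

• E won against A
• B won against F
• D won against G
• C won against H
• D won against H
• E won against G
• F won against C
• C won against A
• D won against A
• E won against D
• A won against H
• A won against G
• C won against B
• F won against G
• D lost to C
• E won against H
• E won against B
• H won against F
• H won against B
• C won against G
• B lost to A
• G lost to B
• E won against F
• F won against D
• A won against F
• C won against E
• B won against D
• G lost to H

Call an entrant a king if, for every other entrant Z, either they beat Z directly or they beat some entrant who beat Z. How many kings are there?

3

A cannot reach E in two steps.
B cannot reach E in two steps.
C reaches everyone (king).
D cannot reach C, E in two steps.
E reaches everyone (king).
F reaches everyone (king).
G cannot reach A, B, C, D, E, F, H in two steps.
H cannot reach A, E in two steps.
Kings: C, E, F — 3.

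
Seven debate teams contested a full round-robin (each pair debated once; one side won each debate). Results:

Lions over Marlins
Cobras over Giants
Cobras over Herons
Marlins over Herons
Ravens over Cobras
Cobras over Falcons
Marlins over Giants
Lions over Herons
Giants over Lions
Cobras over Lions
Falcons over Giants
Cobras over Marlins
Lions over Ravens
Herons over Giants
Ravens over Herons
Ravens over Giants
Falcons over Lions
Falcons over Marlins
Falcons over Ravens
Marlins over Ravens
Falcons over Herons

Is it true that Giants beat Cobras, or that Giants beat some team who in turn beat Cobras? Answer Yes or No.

No

Giants did not beat Cobras directly.
Giants beat Lions, but each of them lost to Cobras. No two-step path.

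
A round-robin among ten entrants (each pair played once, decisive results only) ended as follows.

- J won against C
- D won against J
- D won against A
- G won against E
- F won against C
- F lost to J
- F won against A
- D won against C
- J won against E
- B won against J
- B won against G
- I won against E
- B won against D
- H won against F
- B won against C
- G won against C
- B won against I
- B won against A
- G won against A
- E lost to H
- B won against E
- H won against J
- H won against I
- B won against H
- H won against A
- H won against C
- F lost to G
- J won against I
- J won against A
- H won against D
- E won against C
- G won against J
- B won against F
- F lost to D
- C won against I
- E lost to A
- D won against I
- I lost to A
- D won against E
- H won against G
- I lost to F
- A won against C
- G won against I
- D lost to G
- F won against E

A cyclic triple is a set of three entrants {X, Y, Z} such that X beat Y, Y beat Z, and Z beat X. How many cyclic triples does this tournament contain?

Win totals: A 3, B 9, C 1, D 6, E 1, F 4, G 7, H 8, I 1, J 5.
An entrant with w wins dominates both others in C(w,2) triples; summing gives 3 + 36 + 0 + 15 + 0 + 6 + 21 + 28 + 0 + 10 = 119 transitive triples.
Total triples C(10,3) = 120, so cyclic triples = 120 − 119 = 1.

1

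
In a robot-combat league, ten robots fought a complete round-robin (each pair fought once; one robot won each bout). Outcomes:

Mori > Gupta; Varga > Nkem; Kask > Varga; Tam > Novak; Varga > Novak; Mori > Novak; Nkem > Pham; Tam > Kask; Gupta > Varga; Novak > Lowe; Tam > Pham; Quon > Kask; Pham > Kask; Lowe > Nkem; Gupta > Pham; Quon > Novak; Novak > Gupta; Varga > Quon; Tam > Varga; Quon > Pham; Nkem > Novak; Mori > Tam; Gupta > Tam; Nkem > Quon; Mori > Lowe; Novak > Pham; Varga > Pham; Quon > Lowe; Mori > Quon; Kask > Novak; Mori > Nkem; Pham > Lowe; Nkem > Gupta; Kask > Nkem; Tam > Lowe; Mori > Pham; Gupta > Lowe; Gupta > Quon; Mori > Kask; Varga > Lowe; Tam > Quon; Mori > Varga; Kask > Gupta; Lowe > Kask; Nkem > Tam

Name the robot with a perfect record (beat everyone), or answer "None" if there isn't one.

Mori has 9 wins out of 9 opponents — a perfect record.

Mori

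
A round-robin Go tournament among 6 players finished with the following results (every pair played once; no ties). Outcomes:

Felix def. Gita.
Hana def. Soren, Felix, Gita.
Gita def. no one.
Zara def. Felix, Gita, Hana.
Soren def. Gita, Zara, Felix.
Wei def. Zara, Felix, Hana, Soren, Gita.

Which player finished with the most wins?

Win totals: Hana 3, Felix 1, Zara 3, Soren 3, Wei 5, Gita 0.
Wei leads with 5 wins (next highest: 3).

Wei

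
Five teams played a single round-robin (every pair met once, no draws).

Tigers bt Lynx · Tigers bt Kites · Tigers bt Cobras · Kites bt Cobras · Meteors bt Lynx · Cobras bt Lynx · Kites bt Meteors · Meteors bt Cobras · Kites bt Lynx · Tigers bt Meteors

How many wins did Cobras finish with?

Cobras' results: beat Lynx; lost to Meteors, Kites, Tigers.
That is 1 win.

1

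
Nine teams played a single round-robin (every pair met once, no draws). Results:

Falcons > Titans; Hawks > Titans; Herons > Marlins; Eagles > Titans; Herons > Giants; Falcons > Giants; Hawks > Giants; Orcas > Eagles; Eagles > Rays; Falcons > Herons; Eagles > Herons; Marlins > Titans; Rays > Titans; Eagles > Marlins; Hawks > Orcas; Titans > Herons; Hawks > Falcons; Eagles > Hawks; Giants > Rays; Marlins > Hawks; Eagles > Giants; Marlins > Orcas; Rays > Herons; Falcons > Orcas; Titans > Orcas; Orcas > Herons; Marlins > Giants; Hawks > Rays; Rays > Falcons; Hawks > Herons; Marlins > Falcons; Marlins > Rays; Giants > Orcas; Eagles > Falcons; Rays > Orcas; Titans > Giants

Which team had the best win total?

Eagles

Win totals: Orcas 2, Titans 3, Marlins 6, Herons 2, Hawks 6, Eagles 7, Giants 2, Falcons 4, Rays 4.
Eagles leads with 7 wins (next highest: 6).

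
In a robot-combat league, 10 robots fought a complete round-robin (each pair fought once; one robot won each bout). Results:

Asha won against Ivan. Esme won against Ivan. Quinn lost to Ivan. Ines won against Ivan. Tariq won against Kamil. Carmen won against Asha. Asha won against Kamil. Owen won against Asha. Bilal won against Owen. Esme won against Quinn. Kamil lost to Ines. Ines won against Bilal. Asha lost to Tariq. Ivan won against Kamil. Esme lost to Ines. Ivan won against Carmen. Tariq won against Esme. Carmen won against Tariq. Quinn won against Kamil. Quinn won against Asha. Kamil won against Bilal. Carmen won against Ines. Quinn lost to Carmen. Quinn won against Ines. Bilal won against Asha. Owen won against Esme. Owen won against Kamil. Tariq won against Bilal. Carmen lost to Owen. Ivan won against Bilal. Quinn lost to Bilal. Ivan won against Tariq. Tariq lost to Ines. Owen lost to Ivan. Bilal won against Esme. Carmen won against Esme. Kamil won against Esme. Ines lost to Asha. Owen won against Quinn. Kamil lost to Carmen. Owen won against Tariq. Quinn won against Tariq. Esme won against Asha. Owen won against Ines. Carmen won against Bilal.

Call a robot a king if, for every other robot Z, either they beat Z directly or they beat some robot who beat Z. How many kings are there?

Ivan reaches everyone (king).
Carmen reaches everyone (king).
Kamil cannot reach Carmen, Tariq, Ines in two steps.
Tariq cannot reach Carmen in two steps.
Quinn cannot reach Carmen, Owen in two steps.
Ines reaches everyone (king).
Esme reaches everyone (king).
Owen reaches everyone (king).
Bilal reaches everyone (king).
Asha reaches everyone (king).
Kings: Ivan, Carmen, Ines, Esme, Owen, Bilal, Asha — 7.

7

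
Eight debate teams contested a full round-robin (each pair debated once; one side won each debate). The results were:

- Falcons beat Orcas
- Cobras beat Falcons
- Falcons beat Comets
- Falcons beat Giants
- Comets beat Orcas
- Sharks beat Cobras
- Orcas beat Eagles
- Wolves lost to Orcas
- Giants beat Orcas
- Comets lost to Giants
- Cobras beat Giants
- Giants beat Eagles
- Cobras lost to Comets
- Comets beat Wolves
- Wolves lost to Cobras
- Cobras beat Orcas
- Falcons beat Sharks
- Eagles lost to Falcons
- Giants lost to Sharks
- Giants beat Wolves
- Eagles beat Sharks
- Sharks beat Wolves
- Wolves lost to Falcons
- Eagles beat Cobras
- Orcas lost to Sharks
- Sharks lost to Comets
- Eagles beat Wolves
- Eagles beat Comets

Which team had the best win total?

Win totals: Cobras 4, Comets 4, Orcas 2, Eagles 4, Wolves 0, Sharks 4, Giants 4, Falcons 6.
Falcons leads with 6 wins (next highest: 4).

Falcons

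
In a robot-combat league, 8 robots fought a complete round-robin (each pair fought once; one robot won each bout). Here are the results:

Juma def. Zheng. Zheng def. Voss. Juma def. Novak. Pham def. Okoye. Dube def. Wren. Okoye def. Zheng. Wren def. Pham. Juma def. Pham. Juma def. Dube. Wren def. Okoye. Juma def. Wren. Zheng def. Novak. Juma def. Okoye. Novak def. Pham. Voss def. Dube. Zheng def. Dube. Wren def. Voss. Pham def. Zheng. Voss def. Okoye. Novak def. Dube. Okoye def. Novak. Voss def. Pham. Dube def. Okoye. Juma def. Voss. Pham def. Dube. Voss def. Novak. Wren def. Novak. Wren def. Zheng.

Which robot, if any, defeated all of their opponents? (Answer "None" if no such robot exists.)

Juma

Juma has 7 wins out of 7 opponents — a perfect record.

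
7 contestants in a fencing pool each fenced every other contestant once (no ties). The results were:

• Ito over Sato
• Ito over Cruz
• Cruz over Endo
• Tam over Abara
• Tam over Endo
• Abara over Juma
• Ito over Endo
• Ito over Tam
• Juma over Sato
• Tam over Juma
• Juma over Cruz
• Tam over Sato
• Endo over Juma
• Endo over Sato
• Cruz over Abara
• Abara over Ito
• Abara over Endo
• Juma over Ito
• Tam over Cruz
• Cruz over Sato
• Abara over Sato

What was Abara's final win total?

4

Abara's results: beat Endo, Sato, Ito, Juma; lost to Cruz, Tam.
That is 4 wins.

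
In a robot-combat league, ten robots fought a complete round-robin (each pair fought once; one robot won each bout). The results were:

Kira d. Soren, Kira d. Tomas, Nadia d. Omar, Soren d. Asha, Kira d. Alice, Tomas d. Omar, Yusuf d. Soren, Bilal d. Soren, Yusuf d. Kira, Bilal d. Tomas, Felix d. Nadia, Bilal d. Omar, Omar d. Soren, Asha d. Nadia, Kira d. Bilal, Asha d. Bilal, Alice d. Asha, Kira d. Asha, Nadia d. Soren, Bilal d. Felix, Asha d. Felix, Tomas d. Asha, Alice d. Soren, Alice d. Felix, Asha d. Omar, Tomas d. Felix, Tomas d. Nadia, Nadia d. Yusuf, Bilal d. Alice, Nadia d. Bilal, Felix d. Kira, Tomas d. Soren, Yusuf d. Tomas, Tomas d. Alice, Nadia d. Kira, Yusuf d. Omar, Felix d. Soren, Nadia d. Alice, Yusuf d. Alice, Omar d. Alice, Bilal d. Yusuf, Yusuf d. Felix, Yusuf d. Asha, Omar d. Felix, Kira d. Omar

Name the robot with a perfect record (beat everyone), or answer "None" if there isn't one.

Highest win total is Yusuf with 7 (out of 9 possible).
Yusuf lost to Bilal, Nadia, so no robot went undefeated.

None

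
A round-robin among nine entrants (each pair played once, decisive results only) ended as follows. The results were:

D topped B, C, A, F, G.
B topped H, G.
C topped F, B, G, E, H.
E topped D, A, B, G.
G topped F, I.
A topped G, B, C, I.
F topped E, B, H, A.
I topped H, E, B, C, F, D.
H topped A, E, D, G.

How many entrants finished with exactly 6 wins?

1

Win totals: A 4, B 2, C 5, D 5, E 4, F 4, G 2, H 4, I 6.
Exactly 6: I — 1 entrant.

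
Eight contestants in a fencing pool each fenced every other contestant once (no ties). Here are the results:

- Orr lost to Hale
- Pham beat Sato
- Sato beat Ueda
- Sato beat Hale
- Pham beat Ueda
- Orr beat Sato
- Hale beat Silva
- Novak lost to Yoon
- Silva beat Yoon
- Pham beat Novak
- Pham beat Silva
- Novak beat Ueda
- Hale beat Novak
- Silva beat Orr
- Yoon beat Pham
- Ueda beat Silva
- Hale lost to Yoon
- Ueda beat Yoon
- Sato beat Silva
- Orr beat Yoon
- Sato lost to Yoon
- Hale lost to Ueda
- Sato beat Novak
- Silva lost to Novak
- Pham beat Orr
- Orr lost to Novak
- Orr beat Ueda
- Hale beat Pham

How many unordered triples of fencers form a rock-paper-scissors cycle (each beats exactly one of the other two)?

18

Win totals: Sato 4, Ueda 3, Orr 3, Hale 4, Yoon 4, Novak 3, Pham 5, Silva 2.
A fencer with w wins dominates both others in C(w,2) triples; summing gives 6 + 3 + 3 + 6 + 6 + 3 + 10 + 1 = 38 transitive triples.
Total triples C(8,3) = 56, so cyclic triples = 56 − 38 = 18.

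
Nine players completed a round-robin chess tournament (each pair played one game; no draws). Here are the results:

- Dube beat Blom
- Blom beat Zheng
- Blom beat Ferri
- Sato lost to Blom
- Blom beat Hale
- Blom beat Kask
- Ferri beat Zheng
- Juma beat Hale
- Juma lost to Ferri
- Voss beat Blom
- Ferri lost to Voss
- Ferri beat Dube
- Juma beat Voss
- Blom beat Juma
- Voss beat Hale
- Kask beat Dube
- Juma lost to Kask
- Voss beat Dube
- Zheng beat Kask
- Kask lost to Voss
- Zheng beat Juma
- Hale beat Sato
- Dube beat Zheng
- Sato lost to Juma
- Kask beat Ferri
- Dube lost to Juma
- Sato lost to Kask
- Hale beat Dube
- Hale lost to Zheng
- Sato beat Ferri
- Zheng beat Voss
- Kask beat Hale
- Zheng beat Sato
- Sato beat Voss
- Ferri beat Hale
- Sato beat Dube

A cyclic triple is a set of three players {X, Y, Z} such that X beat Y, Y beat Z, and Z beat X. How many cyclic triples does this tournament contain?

Win totals: Kask 5, Blom 6, Ferri 4, Dube 2, Hale 2, Voss 5, Sato 3, Zheng 5, Juma 4.
A player with w wins dominates both others in C(w,2) triples; summing gives 10 + 15 + 6 + 1 + 1 + 10 + 3 + 10 + 6 = 62 transitive triples.
Total triples C(9,3) = 84, so cyclic triples = 84 − 62 = 22.

22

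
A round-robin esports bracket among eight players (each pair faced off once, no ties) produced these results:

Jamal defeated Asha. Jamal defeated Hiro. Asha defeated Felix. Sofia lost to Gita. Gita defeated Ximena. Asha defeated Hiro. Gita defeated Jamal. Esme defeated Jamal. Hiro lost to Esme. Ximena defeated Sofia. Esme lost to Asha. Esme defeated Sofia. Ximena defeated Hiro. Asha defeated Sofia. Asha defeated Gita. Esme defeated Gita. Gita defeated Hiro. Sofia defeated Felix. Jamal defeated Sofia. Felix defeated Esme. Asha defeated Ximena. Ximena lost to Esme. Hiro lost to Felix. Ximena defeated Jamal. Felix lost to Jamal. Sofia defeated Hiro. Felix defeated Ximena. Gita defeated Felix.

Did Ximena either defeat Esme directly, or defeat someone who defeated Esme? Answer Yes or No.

Ximena did not beat Esme directly.
Ximena beat Sofia, Jamal, Hiro, but each of them lost to Esme. No two-step path.

No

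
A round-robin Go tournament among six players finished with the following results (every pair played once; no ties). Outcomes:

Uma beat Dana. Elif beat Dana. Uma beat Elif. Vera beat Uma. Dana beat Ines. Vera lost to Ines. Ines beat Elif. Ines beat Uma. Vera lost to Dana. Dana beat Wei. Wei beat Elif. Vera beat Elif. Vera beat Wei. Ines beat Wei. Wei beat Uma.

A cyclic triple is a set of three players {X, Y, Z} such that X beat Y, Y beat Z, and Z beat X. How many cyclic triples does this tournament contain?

6

Win totals: Vera 3, Uma 2, Elif 1, Wei 2, Dana 3, Ines 4.
A player with w wins dominates both others in C(w,2) triples; summing gives 3 + 1 + 0 + 1 + 3 + 6 = 14 transitive triples.
Total triples C(6,3) = 20, so cyclic triples = 20 − 14 = 6.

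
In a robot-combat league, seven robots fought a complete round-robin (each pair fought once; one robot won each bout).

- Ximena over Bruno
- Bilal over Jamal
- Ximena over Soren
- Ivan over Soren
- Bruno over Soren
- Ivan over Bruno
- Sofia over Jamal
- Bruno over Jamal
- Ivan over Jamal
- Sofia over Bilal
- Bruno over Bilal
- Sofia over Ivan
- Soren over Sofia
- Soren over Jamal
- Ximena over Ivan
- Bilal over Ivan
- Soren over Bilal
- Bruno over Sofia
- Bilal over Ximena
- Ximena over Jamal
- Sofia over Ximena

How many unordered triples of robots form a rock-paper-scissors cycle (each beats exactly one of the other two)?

Win totals: Sofia 4, Soren 3, Bilal 3, Ivan 3, Ximena 4, Jamal 0, Bruno 4.
A robot with w wins dominates both others in C(w,2) triples; summing gives 6 + 3 + 3 + 3 + 6 + 0 + 6 = 27 transitive triples.
Total triples C(7,3) = 35, so cyclic triples = 35 − 27 = 8.

8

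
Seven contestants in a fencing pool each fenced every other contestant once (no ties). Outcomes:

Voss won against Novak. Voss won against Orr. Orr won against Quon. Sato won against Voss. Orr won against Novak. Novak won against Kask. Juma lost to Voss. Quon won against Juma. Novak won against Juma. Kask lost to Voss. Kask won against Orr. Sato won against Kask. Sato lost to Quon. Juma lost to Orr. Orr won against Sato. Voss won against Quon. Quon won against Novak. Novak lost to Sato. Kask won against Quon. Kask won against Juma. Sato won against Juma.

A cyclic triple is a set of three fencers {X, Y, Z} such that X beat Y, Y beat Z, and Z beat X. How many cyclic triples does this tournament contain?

Win totals: Voss 5, Novak 2, Sato 4, Orr 4, Kask 3, Juma 0, Quon 3.
A fencer with w wins dominates both others in C(w,2) triples; summing gives 10 + 1 + 6 + 6 + 3 + 0 + 3 = 29 transitive triples.
Total triples C(7,3) = 35, so cyclic triples = 35 − 29 = 6.

6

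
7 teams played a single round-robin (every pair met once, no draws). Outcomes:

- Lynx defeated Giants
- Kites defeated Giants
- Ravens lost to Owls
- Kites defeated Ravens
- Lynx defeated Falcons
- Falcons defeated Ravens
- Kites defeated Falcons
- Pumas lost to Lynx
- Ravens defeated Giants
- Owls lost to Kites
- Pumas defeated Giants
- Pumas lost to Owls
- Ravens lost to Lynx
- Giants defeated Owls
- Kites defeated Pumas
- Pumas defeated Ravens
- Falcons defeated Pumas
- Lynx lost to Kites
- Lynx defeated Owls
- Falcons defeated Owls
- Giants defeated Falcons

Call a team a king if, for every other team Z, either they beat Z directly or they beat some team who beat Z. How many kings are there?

1

Giants cannot reach Lynx, Kites in two steps.
Pumas cannot reach Lynx, Kites in two steps.
Falcons cannot reach Lynx, Kites in two steps.
Lynx cannot reach Kites in two steps.
Kites reaches everyone (king).
Ravens cannot reach Pumas, Lynx, Kites in two steps.
Owls cannot reach Falcons, Lynx, Kites in two steps.
Kings: Kites — 1.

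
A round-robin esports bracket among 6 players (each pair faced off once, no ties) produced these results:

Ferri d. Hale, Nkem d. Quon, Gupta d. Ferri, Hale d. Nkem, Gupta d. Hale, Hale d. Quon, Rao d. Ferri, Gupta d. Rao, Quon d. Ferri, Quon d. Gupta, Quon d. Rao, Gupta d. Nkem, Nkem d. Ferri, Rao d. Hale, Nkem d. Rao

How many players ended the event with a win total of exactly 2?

Win totals: Hale 2, Gupta 4, Nkem 3, Rao 2, Quon 3, Ferri 1.
Exactly 2: Hale, Rao — 2 players.

2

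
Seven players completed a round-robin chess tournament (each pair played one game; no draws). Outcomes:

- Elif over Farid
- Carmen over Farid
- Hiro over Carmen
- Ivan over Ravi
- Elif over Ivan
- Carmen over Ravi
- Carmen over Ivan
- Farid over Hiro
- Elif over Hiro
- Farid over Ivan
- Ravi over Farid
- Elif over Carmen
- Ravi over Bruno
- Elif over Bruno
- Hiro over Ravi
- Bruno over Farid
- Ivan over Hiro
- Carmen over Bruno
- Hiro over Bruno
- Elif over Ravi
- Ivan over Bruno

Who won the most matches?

Win totals: Carmen 4, Ravi 2, Hiro 3, Elif 6, Bruno 1, Farid 2, Ivan 3.
Elif leads with 6 wins (next highest: 4).

Elif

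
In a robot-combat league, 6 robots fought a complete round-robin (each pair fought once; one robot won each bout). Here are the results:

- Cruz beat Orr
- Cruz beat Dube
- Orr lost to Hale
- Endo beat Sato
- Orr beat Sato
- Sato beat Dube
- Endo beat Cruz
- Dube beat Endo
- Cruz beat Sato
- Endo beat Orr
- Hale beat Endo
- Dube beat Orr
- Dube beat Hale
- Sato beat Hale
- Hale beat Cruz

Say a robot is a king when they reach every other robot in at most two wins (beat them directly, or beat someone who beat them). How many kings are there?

Cruz reaches everyone (king).
Sato reaches everyone (king).
Orr cannot reach Cruz, Endo in two steps.
Hale reaches everyone (king).
Endo reaches everyone (king).
Dube reaches everyone (king).
Kings: Cruz, Sato, Hale, Endo, Dube — 5.

5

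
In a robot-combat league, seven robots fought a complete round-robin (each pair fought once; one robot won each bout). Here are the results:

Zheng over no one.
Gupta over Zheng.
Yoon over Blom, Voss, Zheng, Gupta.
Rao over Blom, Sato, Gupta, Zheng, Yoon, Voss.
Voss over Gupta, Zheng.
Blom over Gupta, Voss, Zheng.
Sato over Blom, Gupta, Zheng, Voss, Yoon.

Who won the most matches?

Rao

Win totals: Blom 3, Sato 5, Zheng 0, Rao 6, Gupta 1, Voss 2, Yoon 4.
Rao leads with 6 wins (next highest: 5).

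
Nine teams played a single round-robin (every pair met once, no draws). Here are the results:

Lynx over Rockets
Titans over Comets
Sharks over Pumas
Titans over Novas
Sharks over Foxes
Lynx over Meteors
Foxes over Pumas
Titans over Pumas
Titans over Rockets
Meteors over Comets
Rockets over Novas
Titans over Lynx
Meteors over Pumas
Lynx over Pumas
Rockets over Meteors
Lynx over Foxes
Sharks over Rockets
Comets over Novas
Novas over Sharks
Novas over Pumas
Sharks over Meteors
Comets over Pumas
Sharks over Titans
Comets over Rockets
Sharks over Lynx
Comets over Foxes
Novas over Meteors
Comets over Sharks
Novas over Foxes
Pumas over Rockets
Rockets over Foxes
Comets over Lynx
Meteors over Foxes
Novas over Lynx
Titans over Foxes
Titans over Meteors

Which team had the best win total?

Win totals: Rockets 3, Meteors 3, Comets 6, Novas 5, Foxes 1, Sharks 6, Titans 7, Pumas 1, Lynx 4.
Titans leads with 7 wins (next highest: 6).

Titans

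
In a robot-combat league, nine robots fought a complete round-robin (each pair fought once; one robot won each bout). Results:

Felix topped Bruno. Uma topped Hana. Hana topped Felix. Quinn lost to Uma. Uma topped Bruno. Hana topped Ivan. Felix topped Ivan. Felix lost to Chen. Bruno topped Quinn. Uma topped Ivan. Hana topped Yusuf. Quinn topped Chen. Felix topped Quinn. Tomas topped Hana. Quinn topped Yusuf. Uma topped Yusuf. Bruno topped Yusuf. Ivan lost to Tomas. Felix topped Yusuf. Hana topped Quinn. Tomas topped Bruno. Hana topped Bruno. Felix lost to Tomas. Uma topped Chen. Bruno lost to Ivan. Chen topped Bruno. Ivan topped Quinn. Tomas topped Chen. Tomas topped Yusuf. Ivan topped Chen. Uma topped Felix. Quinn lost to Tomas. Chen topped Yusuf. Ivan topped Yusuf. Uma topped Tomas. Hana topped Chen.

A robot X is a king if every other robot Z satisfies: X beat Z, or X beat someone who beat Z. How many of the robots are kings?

Ivan cannot reach Hana, Uma, Tomas in two steps.
Chen cannot reach Hana, Uma, Tomas in two steps.
Hana cannot reach Uma, Tomas in two steps.
Uma reaches everyone (king).
Quinn cannot reach Ivan, Hana, Uma, Tomas in two steps.
Yusuf cannot reach Ivan, Chen, Hana, Uma, Quinn, Tomas, Bruno, Felix in two steps.
Tomas cannot reach Uma in two steps.
Bruno cannot reach Ivan, Hana, Uma, Tomas, Felix in two steps.
Felix cannot reach Hana, Uma, Tomas in two steps.
Kings: Uma — 1.

1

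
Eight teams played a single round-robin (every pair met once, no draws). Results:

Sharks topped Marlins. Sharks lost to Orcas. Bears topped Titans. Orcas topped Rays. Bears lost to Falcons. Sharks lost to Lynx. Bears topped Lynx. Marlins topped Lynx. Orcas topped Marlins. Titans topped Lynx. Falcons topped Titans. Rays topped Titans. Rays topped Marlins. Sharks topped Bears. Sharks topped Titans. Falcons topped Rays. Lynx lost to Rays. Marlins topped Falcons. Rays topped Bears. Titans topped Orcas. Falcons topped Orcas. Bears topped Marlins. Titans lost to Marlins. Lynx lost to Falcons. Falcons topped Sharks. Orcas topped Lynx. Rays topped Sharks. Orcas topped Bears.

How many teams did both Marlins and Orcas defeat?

1

Marlins beat: Falcons, Lynx, Titans.
Orcas beat: Marlins, Lynx, Bears, Rays, Sharks.
Both beat: Lynx — 1.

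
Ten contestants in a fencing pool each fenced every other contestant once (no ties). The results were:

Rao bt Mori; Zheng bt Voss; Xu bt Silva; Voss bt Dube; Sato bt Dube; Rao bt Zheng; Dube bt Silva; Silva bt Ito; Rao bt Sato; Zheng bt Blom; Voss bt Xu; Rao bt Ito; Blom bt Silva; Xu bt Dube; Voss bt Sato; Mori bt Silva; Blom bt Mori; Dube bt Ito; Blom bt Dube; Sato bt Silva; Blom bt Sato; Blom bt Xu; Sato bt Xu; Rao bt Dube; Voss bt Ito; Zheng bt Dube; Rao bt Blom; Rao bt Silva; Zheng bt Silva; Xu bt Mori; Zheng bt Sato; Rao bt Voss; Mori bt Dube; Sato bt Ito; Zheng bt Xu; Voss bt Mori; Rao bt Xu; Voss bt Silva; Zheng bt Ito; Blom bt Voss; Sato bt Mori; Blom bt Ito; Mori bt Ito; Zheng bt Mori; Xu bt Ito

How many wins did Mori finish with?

Mori's results: beat Silva, Ito, Dube; lost to Xu, Sato, Rao, Zheng, Voss, Blom.
That is 3 wins.

3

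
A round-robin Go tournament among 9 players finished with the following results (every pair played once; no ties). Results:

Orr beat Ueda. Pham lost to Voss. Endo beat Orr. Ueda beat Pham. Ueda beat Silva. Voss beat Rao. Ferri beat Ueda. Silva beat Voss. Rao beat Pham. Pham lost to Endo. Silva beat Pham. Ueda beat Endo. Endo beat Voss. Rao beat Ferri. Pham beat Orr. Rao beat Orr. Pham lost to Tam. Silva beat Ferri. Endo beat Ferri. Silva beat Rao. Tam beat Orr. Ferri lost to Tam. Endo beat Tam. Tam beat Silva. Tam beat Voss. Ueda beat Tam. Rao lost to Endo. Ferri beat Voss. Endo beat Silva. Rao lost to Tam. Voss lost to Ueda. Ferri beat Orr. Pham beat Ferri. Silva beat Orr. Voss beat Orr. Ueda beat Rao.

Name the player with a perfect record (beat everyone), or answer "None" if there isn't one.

None

Highest win total is Endo with 7 (out of 8 possible).
Endo lost to Ueda, so no player went undefeated.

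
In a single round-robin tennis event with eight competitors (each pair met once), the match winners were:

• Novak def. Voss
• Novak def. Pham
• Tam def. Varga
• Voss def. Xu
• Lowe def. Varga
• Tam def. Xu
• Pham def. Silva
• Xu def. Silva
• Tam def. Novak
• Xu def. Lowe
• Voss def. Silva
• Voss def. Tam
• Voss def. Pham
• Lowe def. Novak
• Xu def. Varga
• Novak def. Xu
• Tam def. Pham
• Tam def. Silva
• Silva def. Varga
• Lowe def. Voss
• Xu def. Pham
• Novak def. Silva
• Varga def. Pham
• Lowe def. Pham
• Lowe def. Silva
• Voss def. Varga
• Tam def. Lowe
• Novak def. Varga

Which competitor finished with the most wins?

Tam

Win totals: Varga 1, Lowe 5, Voss 5, Pham 1, Xu 4, Tam 6, Novak 5, Silva 1.
Tam leads with 6 wins (next highest: 5).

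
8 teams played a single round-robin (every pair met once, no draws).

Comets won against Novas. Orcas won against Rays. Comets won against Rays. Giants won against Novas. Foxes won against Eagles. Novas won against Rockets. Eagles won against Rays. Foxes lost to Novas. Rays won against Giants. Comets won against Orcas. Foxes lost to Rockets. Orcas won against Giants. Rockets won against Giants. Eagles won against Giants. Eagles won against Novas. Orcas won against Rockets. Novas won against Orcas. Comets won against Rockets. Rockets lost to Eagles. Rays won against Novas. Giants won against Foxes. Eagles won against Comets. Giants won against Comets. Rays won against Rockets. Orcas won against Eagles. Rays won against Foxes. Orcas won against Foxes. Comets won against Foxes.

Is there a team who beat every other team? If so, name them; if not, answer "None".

Highest win total is Orcas with 5 (out of 7 possible).
Orcas lost to Comets, Novas, so no team went undefeated.

None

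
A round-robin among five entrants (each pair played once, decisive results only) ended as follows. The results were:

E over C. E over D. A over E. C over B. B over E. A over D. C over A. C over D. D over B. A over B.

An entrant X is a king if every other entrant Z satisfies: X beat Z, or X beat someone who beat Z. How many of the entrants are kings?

3

A reaches everyone (king).
B cannot reach A in two steps.
C reaches everyone (king).
D cannot reach A, C in two steps.
E reaches everyone (king).
Kings: A, C, E — 3.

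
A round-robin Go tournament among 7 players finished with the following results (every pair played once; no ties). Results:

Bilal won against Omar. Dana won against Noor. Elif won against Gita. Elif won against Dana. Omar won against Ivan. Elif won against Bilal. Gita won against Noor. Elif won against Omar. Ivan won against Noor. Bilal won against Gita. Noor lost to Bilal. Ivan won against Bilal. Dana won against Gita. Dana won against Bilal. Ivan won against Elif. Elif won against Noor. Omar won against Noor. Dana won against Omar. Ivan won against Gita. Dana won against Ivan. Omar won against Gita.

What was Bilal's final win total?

3

Bilal's results: beat Omar, Gita, Noor; lost to Ivan, Elif, Dana.
That is 3 wins.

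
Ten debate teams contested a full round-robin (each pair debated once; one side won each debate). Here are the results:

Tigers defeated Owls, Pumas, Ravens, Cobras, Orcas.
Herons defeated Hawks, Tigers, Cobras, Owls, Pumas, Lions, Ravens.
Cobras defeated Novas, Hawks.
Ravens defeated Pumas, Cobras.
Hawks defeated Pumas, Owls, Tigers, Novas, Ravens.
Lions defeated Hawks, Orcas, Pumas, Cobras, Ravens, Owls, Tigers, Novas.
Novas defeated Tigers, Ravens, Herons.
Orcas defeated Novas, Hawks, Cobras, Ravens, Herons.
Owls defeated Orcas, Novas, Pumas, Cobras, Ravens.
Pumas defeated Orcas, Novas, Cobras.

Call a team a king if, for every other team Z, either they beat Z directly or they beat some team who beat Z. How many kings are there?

Orcas reaches everyone (king).
Herons reaches everyone (king).
Tigers cannot reach Lions in two steps.
Pumas cannot reach Lions, Owls in two steps.
Hawks cannot reach Lions in two steps.
Lions reaches everyone (king).
Owls cannot reach Lions in two steps.
Ravens cannot reach Herons, Tigers, Lions, Owls in two steps.
Cobras cannot reach Orcas, Lions in two steps.
Novas reaches everyone (king).
Kings: Orcas, Herons, Lions, Novas — 4.

4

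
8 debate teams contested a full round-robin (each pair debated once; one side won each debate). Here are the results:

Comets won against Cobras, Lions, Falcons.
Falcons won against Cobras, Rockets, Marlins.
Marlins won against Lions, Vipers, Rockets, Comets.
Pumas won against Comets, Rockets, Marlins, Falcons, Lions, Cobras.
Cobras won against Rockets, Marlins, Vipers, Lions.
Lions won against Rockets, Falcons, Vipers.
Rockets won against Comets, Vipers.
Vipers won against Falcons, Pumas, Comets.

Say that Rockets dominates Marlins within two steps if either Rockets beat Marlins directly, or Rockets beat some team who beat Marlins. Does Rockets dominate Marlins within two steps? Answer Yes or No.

No

Rockets did not beat Marlins directly.
Rockets beat Comets, Vipers, but each of them lost to Marlins. No two-step path.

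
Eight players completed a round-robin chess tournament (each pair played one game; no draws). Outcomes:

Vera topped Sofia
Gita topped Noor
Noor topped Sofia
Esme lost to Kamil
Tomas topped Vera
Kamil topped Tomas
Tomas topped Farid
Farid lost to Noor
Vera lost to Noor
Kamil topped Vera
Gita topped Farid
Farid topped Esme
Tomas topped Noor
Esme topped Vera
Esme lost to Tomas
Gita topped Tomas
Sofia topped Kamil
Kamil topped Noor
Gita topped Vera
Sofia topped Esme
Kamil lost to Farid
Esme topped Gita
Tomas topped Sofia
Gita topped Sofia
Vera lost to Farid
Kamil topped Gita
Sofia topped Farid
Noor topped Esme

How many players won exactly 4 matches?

Win totals: Vera 1, Kamil 5, Tomas 5, Gita 5, Esme 2, Noor 4, Sofia 3, Farid 3.
Exactly 4: Noor — 1 player.

1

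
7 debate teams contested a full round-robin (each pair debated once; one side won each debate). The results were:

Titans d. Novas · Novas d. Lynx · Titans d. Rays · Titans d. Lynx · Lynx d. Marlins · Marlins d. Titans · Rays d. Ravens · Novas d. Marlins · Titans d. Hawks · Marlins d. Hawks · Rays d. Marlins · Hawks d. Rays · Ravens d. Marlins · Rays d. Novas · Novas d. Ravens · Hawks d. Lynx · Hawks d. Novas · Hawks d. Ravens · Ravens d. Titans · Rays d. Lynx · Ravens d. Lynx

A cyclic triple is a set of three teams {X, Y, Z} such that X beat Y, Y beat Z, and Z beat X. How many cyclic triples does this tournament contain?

Win totals: Ravens 3, Novas 3, Hawks 4, Marlins 2, Rays 4, Titans 4, Lynx 1.
A team with w wins dominates both others in C(w,2) triples; summing gives 3 + 3 + 6 + 1 + 6 + 6 + 0 = 25 transitive triples.
Total triples C(7,3) = 35, so cyclic triples = 35 − 25 = 10.

10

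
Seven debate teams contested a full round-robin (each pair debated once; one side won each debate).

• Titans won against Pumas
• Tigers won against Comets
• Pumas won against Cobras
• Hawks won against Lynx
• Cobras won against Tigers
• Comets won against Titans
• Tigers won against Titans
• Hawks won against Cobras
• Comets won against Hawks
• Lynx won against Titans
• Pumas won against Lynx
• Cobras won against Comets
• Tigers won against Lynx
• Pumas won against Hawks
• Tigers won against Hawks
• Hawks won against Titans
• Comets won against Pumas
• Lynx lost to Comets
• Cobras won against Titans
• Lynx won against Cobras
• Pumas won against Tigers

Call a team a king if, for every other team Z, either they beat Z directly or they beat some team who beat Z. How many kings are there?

5

Cobras reaches everyone (king).
Tigers reaches everyone (king).
Hawks reaches everyone (king).
Titans cannot reach Comets in two steps.
Lynx cannot reach Hawks in two steps.
Pumas reaches everyone (king).
Comets reaches everyone (king).
Kings: Cobras, Tigers, Hawks, Pumas, Comets — 5.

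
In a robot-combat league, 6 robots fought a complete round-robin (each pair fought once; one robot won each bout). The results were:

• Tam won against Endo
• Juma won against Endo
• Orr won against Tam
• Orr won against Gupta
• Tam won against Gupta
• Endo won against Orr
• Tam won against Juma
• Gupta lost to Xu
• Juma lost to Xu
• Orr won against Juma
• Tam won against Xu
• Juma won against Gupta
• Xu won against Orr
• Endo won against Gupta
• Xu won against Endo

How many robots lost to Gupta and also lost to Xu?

Gupta beat: no one.
Xu beat: Gupta, Orr, Juma, Endo.
No one was beaten by both.

0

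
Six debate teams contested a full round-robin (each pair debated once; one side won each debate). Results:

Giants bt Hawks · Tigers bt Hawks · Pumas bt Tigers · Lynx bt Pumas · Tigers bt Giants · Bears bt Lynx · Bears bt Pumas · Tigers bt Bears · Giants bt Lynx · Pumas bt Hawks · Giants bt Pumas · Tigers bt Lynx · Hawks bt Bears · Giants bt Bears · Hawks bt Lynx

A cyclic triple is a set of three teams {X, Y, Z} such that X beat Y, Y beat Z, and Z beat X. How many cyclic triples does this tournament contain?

5

Of the C(6,3) = 20 triples, the cyclic ones are: {Tigers, Pumas, Lynx}; {Tigers, Pumas, Giants}; {Tigers, Pumas, Bears}; {Pumas, Hawks, Lynx}; {Pumas, Hawks, Bears}.
That is 5.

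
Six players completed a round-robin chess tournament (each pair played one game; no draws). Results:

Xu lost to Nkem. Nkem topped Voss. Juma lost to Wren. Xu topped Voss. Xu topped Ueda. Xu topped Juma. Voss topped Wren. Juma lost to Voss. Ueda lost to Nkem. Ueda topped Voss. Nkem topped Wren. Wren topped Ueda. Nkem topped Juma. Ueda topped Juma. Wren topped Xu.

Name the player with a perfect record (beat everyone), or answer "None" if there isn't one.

Nkem has 5 wins out of 5 opponents — a perfect record.

Nkem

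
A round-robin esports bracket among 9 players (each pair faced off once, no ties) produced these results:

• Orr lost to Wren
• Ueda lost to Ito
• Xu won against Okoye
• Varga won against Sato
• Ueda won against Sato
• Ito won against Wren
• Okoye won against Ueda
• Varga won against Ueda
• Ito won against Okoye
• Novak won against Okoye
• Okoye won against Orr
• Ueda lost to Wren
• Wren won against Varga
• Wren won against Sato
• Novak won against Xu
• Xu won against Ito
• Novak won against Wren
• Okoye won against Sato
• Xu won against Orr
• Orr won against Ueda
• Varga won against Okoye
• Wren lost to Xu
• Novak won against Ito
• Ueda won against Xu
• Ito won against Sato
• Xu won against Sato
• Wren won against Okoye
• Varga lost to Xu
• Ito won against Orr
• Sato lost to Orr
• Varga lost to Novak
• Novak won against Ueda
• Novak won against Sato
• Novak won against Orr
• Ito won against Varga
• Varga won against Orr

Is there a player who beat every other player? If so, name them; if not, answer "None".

Novak has 8 wins out of 8 opponents — a perfect record.

Novak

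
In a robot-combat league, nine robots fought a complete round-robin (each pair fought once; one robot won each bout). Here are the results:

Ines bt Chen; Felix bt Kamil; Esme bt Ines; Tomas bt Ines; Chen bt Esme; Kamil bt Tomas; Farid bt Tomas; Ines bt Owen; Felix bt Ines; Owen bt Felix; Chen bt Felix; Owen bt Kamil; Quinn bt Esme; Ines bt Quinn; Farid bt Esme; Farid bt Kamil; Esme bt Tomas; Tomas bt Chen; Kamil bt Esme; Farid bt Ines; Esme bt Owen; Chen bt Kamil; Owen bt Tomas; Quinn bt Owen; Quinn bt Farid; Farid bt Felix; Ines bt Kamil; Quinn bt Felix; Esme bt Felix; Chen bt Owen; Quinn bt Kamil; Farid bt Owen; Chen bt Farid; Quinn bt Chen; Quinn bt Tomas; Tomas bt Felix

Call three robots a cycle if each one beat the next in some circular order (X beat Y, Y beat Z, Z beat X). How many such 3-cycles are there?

18

Win totals: Kamil 2, Felix 2, Tomas 3, Farid 6, Ines 4, Esme 4, Owen 3, Chen 5, Quinn 7.
A robot with w wins dominates both others in C(w,2) triples; summing gives 1 + 1 + 3 + 15 + 6 + 6 + 3 + 10 + 21 = 66 transitive triples.
Total triples C(9,3) = 84, so cyclic triples = 84 − 66 = 18.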